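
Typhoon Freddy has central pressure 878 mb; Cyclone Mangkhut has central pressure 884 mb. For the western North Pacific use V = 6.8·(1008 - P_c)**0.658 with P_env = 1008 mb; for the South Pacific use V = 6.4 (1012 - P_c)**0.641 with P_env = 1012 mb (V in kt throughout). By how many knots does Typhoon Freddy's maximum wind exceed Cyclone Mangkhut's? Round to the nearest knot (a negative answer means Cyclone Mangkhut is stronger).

24 kt

Typhoon Freddy: ΔP = 130; V ≈ 6.8 × 130^0.658 ≈ 167.30 kt.
Cyclone Mangkhut: ΔP = 128; V ≈ 6.4 × 128^0.641 ≈ 143.52 kt.
Difference ≈ 167.30 − 143.52 = 23.78 → 24 kt.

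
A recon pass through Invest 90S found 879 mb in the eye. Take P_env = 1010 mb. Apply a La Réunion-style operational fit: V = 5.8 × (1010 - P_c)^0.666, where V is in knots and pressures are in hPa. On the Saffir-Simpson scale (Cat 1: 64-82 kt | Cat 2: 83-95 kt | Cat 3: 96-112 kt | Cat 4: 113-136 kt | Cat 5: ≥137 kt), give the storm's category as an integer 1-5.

ΔP = 1010 − 879 = 131 mb.
V ≈ 5.8 × 131^0.666 = 5.8 × 25.71 ≈ 149 kt.
149 kt falls in the Category 5 band.

5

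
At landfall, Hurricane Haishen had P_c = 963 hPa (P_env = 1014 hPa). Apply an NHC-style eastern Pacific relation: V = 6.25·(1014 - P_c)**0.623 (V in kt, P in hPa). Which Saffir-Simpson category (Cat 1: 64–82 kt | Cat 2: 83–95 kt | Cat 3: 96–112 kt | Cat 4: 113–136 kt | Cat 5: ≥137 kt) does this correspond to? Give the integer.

1

ΔP = 1014 − 963 = 51 hPa.
V ≈ 6.25 × 51^0.623 = 6.25 × 11.58 ≈ 72 kt.
72 kt falls in the Category 1 band.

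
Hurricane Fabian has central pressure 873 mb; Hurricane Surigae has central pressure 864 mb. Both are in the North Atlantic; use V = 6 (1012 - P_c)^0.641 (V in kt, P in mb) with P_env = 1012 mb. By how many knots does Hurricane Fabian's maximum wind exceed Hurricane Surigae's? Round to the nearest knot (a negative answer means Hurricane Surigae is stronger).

Hurricane Fabian: ΔP = 139; V ≈ 6 × 139^0.641 ≈ 141.85 kt.
Hurricane Surigae: ΔP = 148; V ≈ 6 × 148^0.641 ≈ 147.67 kt.
Difference ≈ 141.85 − 147.67 = -5.82 → -6 kt.

-6 kt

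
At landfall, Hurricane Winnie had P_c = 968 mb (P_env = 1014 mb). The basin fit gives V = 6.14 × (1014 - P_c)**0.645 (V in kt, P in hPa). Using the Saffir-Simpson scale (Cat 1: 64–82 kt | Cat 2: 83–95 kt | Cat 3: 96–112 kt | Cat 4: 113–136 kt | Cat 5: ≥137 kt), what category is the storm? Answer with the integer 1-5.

1

ΔP = 1014 − 968 = 46 mb.
V ≈ 6.14 × 46^0.645 = 6.14 × 11.82 ≈ 73 kt.
73 kt falls in the Category 1 band.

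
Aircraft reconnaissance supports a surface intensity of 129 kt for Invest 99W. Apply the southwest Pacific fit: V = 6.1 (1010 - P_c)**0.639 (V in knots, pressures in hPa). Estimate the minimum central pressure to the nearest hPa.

891 hPa

ΔP = (V / 6.1)^(1/0.639) = (129/6.1)^1.565.
129/6.1 = 21.148; 21.148^1.565 ≈ 118.57 hPa.
P_c = 1010 − 118.57 = 891.43 ≈ 891 hPa.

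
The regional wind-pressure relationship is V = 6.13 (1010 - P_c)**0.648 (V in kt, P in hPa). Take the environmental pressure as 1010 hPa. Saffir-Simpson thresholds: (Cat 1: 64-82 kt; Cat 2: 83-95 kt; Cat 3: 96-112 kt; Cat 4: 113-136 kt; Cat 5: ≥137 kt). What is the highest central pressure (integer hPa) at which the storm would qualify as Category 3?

940 hPa

Category 3 begins at V = 96 kt.
Required ΔP = (96/6.13)^(1/0.648) = 15.661^1.543 ≈ 69.80 hPa.
P_c ≤ 1010 − 69.80 = 940.20, so the highest integer P_c is 940 hPa.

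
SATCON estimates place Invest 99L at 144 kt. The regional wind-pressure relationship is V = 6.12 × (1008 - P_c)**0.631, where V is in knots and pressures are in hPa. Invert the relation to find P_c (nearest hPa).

ΔP = (V / 6.12)^(1/0.631) = (144/6.12)^1.585.
144/6.12 = 23.529; 23.529^1.585 ≈ 149.18 hPa.
P_c = 1008 − 149.18 = 858.82 ≈ 859 hPa.

859 hPa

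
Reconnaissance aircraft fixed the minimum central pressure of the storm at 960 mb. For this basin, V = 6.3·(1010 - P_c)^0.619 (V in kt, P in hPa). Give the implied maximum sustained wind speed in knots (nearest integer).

ΔP = 1010 − 960 = 50 mb.
50^0.619 ≈ 11.263.
V ≈ 6.3 × 11.263 ≈ 71.0 kt.

71 kt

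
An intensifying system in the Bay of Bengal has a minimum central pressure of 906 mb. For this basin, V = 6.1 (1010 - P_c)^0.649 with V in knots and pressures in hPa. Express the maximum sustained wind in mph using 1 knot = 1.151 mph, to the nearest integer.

143 mph

ΔP = 1010 − 906 = 104 mb.
V ≈ 6.1 × 104^0.649 = 6.1 × 20.373 ≈ 124.275 kt.
124.275 × 1.151 ≈ 143.04 mph → 143 mph.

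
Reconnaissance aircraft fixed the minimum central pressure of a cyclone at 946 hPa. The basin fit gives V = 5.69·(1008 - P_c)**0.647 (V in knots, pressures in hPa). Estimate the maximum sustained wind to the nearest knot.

ΔP = 1008 − 946 = 62 hPa.
62^0.647 ≈ 14.444.
V ≈ 5.69 × 14.444 ≈ 82.2 kt.

82 kt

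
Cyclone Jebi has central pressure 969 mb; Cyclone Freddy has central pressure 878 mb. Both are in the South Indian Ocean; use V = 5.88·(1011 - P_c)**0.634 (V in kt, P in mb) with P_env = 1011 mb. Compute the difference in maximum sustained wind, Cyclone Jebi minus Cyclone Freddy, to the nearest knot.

-68 kt

Cyclone Jebi: ΔP = 42; V ≈ 5.88 × 42^0.634 ≈ 62.88 kt.
Cyclone Freddy: ΔP = 133; V ≈ 5.88 × 133^0.634 ≈ 130.59 kt.
Difference ≈ 62.88 − 130.59 = -67.71 → -68 kt.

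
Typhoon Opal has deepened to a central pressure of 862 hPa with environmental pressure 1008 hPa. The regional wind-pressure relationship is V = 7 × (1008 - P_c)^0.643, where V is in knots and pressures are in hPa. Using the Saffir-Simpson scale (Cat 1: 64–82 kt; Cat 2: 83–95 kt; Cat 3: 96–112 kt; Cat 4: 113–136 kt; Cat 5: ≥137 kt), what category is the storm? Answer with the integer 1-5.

ΔP = 1008 − 862 = 146 hPa.
V ≈ 7 × 146^0.643 = 7 × 24.64 ≈ 172 kt.
172 kt falls in the Category 5 band.

5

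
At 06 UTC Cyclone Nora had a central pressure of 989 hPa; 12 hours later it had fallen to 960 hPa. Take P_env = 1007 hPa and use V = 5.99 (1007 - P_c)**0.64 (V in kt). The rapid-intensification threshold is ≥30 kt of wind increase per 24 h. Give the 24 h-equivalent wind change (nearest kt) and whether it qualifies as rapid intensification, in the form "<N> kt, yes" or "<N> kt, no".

V₁: ΔP = 18, V ≈ 5.99 × 18^0.64 ≈ 38.09 kt.
V₂: ΔP = 47, V ≈ 5.99 × 47^0.64 ≈ 70.40 kt.
ΔV over 12 h = 32.31 kt → 24 h equivalent = 32.31 × 24/12 ≈ 64.62 kt.
65 kt ≥ 30 kt ⇒ rapid intensification.

65 kt, yes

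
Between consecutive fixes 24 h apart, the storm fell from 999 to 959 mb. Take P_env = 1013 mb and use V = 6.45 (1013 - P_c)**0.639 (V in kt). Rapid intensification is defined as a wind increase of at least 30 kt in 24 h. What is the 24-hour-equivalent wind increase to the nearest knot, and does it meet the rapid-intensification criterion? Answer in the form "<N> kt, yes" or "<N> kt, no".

V₁: ΔP = 14, V ≈ 6.45 × 14^0.639 ≈ 34.83 kt.
V₂: ΔP = 54, V ≈ 6.45 × 54^0.639 ≈ 82.52 kt.
ΔV over 24 h = 47.69 kt → 24 h equivalent = 47.69 × 24/24 ≈ 47.69 kt.
48 kt ≥ 30 kt ⇒ rapid intensification.

48 kt, yes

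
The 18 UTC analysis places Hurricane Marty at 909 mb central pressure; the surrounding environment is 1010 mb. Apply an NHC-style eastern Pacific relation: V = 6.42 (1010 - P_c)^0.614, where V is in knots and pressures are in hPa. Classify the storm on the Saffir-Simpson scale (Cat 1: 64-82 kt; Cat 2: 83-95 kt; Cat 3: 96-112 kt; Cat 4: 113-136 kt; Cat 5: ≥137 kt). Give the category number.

ΔP = 1010 − 909 = 101 mb.
V ≈ 6.42 × 101^0.614 = 6.42 × 17.01 ≈ 109 kt.
109 kt falls in the Category 3 band.

3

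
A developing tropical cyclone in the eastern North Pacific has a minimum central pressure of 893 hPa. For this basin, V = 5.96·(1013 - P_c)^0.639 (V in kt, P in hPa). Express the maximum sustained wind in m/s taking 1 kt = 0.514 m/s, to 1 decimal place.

65.3 m/s

ΔP = 1013 − 893 = 120 hPa.
V ≈ 5.96 × 120^0.639 = 5.96 × 21.311 ≈ 127.012 kt.
127.012 × 0.514 ≈ 65.28 m/s → 65.3 m/s.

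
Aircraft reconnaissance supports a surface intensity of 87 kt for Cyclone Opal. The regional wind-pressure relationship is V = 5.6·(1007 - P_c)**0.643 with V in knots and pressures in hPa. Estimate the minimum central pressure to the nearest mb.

ΔP = (V / 5.6)^(1/0.643) = (87/5.6)^1.555.
87/5.6 = 15.536; 15.536^1.555 ≈ 71.25 mb.
P_c = 1007 − 71.25 = 935.75 ≈ 936 mb.

936 mb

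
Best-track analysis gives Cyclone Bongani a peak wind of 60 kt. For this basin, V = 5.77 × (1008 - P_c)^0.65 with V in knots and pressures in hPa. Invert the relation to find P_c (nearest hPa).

971 hPa

ΔP = (V / 5.77)^(1/0.65) = (60/5.77)^1.538.
60/5.77 = 10.399; 10.399^1.538 ≈ 36.69 hPa.
P_c = 1008 − 36.69 = 971.31 ≈ 971 hPa.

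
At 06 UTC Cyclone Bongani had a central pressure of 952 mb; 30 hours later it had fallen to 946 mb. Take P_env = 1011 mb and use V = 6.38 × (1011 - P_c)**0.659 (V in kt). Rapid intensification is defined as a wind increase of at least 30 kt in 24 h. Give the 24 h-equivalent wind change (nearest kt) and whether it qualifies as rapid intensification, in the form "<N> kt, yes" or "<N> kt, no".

5 kt, no

V₁: ΔP = 59, V ≈ 6.38 × 59^0.659 ≈ 93.72 kt.
V₂: ΔP = 65, V ≈ 6.38 × 65^0.659 ≈ 99.89 kt.
ΔV over 30 h = 6.17 kt → 24 h equivalent = 6.17 × 24/30 ≈ 4.94 kt.
5 kt < 30 kt ⇒ not rapid intensification.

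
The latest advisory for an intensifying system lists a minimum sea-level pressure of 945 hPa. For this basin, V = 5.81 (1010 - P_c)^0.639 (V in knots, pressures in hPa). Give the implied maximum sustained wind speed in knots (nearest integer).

ΔP = 1010 − 945 = 65 hPa.
65^0.639 ≈ 14.403.
V ≈ 5.81 × 14.403 ≈ 83.7 kt.

84 kt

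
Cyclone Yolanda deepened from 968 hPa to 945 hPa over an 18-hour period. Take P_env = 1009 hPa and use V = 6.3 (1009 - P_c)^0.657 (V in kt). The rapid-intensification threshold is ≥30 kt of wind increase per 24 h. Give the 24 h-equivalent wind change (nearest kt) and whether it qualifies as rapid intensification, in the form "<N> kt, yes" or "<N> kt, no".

V₁: ΔP = 41, V ≈ 6.3 × 41^0.657 ≈ 72.27 kt.
V₂: ΔP = 64, V ≈ 6.3 × 64^0.657 ≈ 96.83 kt.
ΔV over 18 h = 24.56 kt → 24 h equivalent = 24.56 × 24/18 ≈ 32.75 kt.
33 kt ≥ 30 kt ⇒ rapid intensification.

33 kt, yes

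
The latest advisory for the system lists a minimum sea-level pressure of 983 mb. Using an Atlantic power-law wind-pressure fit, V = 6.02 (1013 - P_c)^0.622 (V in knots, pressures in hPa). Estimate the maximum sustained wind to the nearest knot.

ΔP = 1013 − 983 = 30 mb.
30^0.622 ≈ 8.294.
V ≈ 6.02 × 8.294 ≈ 49.9 kt.

50 kt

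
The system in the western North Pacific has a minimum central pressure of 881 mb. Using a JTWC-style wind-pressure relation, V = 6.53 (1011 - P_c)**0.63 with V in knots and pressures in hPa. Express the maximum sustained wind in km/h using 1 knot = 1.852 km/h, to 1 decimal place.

ΔP = 1011 − 881 = 130 mb.
V ≈ 6.53 × 130^0.63 = 6.53 × 21.468 ≈ 140.184 kt.
140.184 × 1.852 ≈ 259.62 km/h → 259.6 km/h.

259.6 km/h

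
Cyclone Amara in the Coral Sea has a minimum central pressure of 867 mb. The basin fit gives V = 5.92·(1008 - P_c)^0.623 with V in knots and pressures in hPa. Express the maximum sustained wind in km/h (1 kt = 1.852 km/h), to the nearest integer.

239 km/h

ΔP = 1008 − 867 = 141 mb.
V ≈ 5.92 × 141^0.623 = 5.92 × 21.825 ≈ 129.207 kt.
129.207 × 1.852 ≈ 239.29 km/h → 239 km/h.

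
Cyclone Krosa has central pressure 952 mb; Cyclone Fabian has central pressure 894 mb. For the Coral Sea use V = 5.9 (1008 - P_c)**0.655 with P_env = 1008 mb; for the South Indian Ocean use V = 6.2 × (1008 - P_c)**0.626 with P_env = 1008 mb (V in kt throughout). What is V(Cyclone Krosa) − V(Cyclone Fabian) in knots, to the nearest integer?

Cyclone Krosa: ΔP = 56; V ≈ 5.9 × 56^0.655 ≈ 82.40 kt.
Cyclone Fabian: ΔP = 114; V ≈ 6.2 × 114^0.626 ≈ 120.23 kt.
Difference ≈ 82.40 − 120.23 = -37.83 → -38 kt.

-38 kt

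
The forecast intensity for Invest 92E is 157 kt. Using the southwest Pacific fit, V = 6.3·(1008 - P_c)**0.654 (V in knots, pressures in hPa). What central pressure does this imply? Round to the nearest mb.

871 mb

ΔP = (V / 6.3)^(1/0.654) = (157/6.3)^1.529.
157/6.3 = 24.921; 24.921^1.529 ≈ 136.59 mb.
P_c = 1008 − 136.59 = 871.41 ≈ 871 mb.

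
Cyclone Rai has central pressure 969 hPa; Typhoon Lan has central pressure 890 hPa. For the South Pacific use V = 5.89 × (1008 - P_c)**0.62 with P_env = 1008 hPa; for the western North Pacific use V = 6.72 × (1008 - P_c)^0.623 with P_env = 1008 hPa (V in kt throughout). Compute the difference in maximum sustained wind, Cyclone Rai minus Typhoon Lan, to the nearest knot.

Cyclone Rai: ΔP = 39; V ≈ 5.89 × 39^0.62 ≈ 57.09 kt.
Typhoon Lan: ΔP = 118; V ≈ 6.72 × 118^0.623 ≈ 131.27 kt.
Difference ≈ 57.09 − 131.27 = -74.18 → -74 kt.

-74 kt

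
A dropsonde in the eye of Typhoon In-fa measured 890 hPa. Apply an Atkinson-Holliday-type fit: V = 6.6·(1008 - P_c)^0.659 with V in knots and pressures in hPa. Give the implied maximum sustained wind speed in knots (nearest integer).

153 kt

ΔP = 1008 − 890 = 118 hPa.
118^0.659 ≈ 23.194.
V ≈ 6.6 × 23.194 ≈ 153.1 kt.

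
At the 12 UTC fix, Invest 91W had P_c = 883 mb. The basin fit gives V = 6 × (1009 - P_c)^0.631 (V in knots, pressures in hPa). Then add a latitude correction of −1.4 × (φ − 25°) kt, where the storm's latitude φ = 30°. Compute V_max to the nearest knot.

120 kt

ΔP = 1009 − 883 = 126 mb.
126^0.631 ≈ 21.151.
V ≈ 6 × 21.151 ≈ 126.9 kt.
Latitude correction: −1.4 × (30 − 25) = -7 kt.
Corrected V ≈ 119.9 kt → 120 kt.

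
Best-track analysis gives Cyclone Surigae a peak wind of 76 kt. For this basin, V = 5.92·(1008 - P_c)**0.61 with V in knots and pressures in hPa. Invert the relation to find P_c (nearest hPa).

942 hPa

ΔP = (V / 5.92)^(1/0.61) = (76/5.92)^1.639.
76/5.92 = 12.838; 12.838^1.639 ≈ 65.64 hPa.
P_c = 1008 − 65.64 = 942.36 ≈ 942 hPa.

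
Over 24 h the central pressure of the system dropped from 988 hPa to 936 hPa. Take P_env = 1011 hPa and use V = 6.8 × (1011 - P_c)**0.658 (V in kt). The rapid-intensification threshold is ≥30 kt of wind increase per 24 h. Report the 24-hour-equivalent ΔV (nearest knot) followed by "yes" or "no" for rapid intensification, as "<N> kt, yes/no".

63 kt, yes

V₁: ΔP = 23, V ≈ 6.8 × 23^0.658 ≈ 53.52 kt.
V₂: ΔP = 75, V ≈ 6.8 × 75^0.658 ≈ 116.49 kt.
ΔV over 24 h = 62.97 kt → 24 h equivalent = 62.97 × 24/24 ≈ 62.97 kt.
63 kt ≥ 30 kt ⇒ rapid intensification.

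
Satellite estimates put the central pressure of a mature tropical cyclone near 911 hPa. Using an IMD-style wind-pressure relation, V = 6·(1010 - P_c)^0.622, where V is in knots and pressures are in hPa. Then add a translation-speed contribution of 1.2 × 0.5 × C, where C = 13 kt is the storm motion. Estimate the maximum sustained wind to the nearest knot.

ΔP = 1010 − 911 = 99 hPa.
99^0.622 ≈ 17.430.
V ≈ 6 × 17.430 ≈ 104.6 kt.
Translation term: 1.2 × 0.5 × 13 = 7.8 kt.
Corrected V ≈ 112.4 kt → 112 kt.

112 kt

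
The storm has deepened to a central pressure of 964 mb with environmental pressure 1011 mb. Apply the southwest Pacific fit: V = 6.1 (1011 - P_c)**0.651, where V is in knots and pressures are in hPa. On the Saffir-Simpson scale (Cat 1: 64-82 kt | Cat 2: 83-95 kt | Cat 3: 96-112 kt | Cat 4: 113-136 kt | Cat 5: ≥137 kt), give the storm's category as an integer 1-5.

1

ΔP = 1011 − 964 = 47 mb.
V ≈ 6.1 × 47^0.651 = 6.1 × 12.26 ≈ 75 kt.
75 kt falls in the Category 1 band.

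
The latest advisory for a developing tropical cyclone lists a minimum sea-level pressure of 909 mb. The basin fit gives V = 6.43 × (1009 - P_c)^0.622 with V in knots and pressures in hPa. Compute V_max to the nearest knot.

113 kt

ΔP = 1009 − 909 = 100 mb.
100^0.622 ≈ 17.539.
V ≈ 6.43 × 17.539 ≈ 112.8 kt.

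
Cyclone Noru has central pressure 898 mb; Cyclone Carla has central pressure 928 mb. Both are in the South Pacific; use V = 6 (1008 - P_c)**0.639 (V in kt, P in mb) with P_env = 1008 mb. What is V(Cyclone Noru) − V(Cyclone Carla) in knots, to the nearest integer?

Cyclone Noru: ΔP = 110; V ≈ 6 × 110^0.639 ≈ 120.95 kt.
Cyclone Carla: ΔP = 80; V ≈ 6 × 80^0.639 ≈ 98.68 kt.
Difference ≈ 120.95 − 98.68 = 22.27 → 22 kt.

22 kt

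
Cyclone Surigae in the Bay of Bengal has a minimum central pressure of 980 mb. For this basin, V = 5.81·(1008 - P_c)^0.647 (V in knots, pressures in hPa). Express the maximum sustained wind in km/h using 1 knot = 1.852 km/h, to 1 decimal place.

92.9 km/h

ΔP = 1008 − 980 = 28 mb.
V ≈ 5.81 × 28^0.647 = 5.81 × 8.636 ≈ 50.175 kt.
50.175 × 1.852 ≈ 92.92 km/h → 92.9 km/h.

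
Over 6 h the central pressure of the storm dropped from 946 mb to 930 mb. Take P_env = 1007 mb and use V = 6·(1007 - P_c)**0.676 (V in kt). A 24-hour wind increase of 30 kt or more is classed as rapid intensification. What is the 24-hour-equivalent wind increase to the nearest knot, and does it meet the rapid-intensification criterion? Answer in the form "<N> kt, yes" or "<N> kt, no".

66 kt, yes

V₁: ΔP = 61, V ≈ 6 × 61^0.676 ≈ 96.61 kt.
V₂: ΔP = 77, V ≈ 6 × 77^0.676 ≈ 113.09 kt.
ΔV over 6 h = 16.48 kt → 24 h equivalent = 16.48 × 24/6 ≈ 65.92 kt.
66 kt ≥ 30 kt ⇒ rapid intensification.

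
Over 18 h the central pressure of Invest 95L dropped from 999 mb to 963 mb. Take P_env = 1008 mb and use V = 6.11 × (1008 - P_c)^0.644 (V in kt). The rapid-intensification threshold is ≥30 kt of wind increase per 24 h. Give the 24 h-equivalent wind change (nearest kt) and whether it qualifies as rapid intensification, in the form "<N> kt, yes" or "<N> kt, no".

61 kt, yes

V₁: ΔP = 9, V ≈ 6.11 × 9^0.644 ≈ 25.15 kt.
V₂: ΔP = 45, V ≈ 6.11 × 45^0.644 ≈ 70.91 kt.
ΔV over 18 h = 45.76 kt → 24 h equivalent = 45.76 × 24/18 ≈ 61.01 kt.
61 kt ≥ 30 kt ⇒ rapid intensification.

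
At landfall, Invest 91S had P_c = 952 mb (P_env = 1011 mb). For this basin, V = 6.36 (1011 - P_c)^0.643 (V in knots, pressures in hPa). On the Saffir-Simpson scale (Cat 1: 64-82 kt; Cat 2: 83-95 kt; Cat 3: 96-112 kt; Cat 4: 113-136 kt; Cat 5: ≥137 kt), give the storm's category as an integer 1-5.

2

ΔP = 1011 − 952 = 59 mb.
V ≈ 6.36 × 59^0.643 = 6.36 × 13.76 ≈ 88 kt.
88 kt falls in the Category 2 band.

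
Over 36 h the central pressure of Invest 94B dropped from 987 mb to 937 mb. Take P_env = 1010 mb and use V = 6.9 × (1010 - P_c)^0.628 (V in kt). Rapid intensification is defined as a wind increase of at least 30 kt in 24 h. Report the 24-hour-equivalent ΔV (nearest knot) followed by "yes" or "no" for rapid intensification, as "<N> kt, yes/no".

35 kt, yes

V₁: ΔP = 23, V ≈ 6.9 × 23^0.628 ≈ 49.43 kt.
V₂: ΔP = 73, V ≈ 6.9 × 73^0.628 ≈ 102.10 kt.
ΔV over 36 h = 52.67 kt → 24 h equivalent = 52.67 × 24/36 ≈ 35.11 kt.
35 kt ≥ 30 kt ⇒ rapid intensification.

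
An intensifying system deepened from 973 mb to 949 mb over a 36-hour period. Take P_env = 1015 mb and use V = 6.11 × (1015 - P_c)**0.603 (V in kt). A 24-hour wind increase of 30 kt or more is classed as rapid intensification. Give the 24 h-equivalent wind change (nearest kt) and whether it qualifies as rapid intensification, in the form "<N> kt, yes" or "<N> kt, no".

V₁: ΔP = 42, V ≈ 6.11 × 42^0.603 ≈ 58.19 kt.
V₂: ΔP = 66, V ≈ 6.11 × 66^0.603 ≈ 76.42 kt.
ΔV over 36 h = 18.23 kt → 24 h equivalent = 18.23 × 24/36 ≈ 12.15 kt.
12 kt < 30 kt ⇒ not rapid intensification.

12 kt, no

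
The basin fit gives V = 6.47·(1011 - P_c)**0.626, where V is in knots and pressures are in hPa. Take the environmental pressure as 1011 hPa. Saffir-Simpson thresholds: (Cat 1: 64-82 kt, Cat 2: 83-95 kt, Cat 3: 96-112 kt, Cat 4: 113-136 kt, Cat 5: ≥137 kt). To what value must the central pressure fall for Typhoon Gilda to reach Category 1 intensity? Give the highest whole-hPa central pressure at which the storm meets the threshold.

Category 1 begins at V = 64 kt.
Required ΔP = (64/6.47)^(1/0.626) = 9.892^1.597 ≈ 38.90 hPa.
P_c ≤ 1011 − 38.90 = 972.10, so the highest integer P_c is 972 hPa.

972 hPa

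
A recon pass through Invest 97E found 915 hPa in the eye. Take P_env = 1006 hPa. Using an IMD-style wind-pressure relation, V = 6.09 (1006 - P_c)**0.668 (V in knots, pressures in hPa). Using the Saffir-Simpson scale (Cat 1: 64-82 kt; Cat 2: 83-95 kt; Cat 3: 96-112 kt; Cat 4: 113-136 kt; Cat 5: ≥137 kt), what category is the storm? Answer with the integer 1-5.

ΔP = 1006 − 915 = 91 hPa.
V ≈ 6.09 × 91^0.668 = 6.09 × 20.35 ≈ 124 kt.
124 kt falls in the Category 4 band.

4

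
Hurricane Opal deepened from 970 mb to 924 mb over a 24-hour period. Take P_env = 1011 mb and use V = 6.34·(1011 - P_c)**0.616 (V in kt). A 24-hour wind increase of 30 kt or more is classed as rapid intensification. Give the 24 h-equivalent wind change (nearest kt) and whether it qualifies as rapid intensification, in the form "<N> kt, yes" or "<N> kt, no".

37 kt, yes

V₁: ΔP = 41, V ≈ 6.34 × 41^0.616 ≈ 62.45 kt.
V₂: ΔP = 87, V ≈ 6.34 × 87^0.616 ≈ 99.27 kt.
ΔV over 24 h = 36.82 kt → 24 h equivalent = 36.82 × 24/24 ≈ 36.82 kt.
37 kt ≥ 30 kt ⇒ rapid intensification.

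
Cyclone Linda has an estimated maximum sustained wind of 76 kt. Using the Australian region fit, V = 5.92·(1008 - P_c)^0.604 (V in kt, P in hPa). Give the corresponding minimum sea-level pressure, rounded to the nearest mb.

ΔP = (V / 5.92)^(1/0.604) = (76/5.92)^1.656.
76/5.92 = 12.838; 12.838^1.656 ≈ 68.43 mb.
P_c = 1008 − 68.43 = 939.57 ≈ 940 mb.

940 mb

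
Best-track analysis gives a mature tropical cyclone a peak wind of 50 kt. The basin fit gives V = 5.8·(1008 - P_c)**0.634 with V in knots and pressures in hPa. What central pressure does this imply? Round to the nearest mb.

978 mb

ΔP = (V / 5.8)^(1/0.634) = (50/5.8)^1.577.
50/5.8 = 8.621; 8.621^1.577 ≈ 29.90 mb.
P_c = 1008 − 29.90 = 978.10 ≈ 978 mb.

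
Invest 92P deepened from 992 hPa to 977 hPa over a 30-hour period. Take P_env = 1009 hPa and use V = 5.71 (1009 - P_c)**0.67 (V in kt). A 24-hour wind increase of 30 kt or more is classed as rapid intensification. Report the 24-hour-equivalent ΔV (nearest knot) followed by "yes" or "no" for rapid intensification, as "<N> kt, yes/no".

V₁: ΔP = 17, V ≈ 5.71 × 17^0.67 ≈ 38.11 kt.
V₂: ΔP = 32, V ≈ 5.71 × 32^0.67 ≈ 58.22 kt.
ΔV over 30 h = 20.11 kt → 24 h equivalent = 20.11 × 24/30 ≈ 16.09 kt.
16 kt < 30 kt ⇒ not rapid intensification.

16 kt, no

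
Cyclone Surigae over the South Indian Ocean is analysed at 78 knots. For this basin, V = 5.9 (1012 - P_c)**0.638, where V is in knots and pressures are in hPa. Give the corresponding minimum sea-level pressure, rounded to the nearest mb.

955 mb

ΔP = (V / 5.9)^(1/0.638) = (78/5.9)^1.567.
78/5.9 = 13.220; 13.220^1.567 ≈ 57.20 mb.
P_c = 1012 − 57.20 = 954.80 ≈ 955 mb.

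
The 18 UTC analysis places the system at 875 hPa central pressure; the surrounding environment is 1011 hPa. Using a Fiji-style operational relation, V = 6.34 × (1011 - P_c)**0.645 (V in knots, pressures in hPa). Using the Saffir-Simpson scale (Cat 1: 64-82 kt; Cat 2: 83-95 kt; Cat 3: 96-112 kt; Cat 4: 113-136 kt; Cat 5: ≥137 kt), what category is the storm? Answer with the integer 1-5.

ΔP = 1011 − 875 = 136 hPa.
V ≈ 6.34 × 136^0.645 = 6.34 × 23.78 ≈ 151 kt.
151 kt falls in the Category 5 band.

5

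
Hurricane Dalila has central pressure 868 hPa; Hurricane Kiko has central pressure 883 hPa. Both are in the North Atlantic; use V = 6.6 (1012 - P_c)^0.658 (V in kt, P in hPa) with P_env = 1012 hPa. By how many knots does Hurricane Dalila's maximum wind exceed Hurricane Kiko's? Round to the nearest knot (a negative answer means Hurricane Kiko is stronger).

12 kt

Hurricane Dalila: ΔP = 144; V ≈ 6.6 × 144^0.658 ≈ 173.68 kt.
Hurricane Kiko: ΔP = 129; V ≈ 6.6 × 129^0.658 ≈ 161.55 kt.
Difference ≈ 173.68 − 161.55 = 12.13 → 12 kt.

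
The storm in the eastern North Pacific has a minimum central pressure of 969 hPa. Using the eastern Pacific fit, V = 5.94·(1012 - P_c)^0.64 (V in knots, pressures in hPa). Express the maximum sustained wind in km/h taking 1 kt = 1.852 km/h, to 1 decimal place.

ΔP = 1012 − 969 = 43 hPa.
V ≈ 5.94 × 43^0.64 = 5.94 × 11.102 ≈ 65.949 kt.
65.949 × 1.852 ≈ 122.14 km/h → 122.1 km/h.

122.1 km/h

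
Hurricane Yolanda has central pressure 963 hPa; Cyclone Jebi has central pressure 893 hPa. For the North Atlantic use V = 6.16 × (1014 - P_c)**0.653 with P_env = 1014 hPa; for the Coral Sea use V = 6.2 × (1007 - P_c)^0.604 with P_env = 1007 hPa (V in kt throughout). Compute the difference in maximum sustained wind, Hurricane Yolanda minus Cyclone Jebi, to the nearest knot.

Hurricane Yolanda: ΔP = 51; V ≈ 6.16 × 51^0.653 ≈ 80.28 kt.
Cyclone Jebi: ΔP = 114; V ≈ 6.2 × 114^0.604 ≈ 108.33 kt.
Difference ≈ 80.28 − 108.33 = -28.05 → -28 kt.

-28 kt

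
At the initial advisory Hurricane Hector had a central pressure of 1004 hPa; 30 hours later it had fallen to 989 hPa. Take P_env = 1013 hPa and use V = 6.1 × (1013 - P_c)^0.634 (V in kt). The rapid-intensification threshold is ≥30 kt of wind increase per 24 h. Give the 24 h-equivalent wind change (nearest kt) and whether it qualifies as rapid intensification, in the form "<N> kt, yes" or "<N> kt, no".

17 kt, no

V₁: ΔP = 9, V ≈ 6.1 × 9^0.634 ≈ 24.57 kt.
V₂: ΔP = 24, V ≈ 6.1 × 24^0.634 ≈ 45.75 kt.
ΔV over 30 h = 21.18 kt → 24 h equivalent = 21.18 × 24/30 ≈ 16.94 kt.
17 kt < 30 kt ⇒ not rapid intensification.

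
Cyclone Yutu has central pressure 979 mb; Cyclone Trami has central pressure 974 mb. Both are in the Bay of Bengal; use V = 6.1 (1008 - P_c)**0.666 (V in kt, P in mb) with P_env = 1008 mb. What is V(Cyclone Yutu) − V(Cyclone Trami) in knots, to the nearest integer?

-6 kt

Cyclone Yutu: ΔP = 29; V ≈ 6.1 × 29^0.666 ≈ 57.45 kt.
Cyclone Trami: ΔP = 34; V ≈ 6.1 × 34^0.666 ≈ 63.87 kt.
Difference ≈ 57.45 − 63.87 = -6.42 → -6 kt.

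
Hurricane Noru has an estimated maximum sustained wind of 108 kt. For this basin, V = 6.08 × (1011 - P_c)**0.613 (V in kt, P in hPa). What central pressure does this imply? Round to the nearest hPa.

ΔP = (V / 6.08)^(1/0.613) = (108/6.08)^1.631.
108/6.08 = 17.763; 17.763^1.631 ≈ 109.24 hPa.
P_c = 1011 − 109.24 = 901.76 ≈ 902 hPa.

902 hPa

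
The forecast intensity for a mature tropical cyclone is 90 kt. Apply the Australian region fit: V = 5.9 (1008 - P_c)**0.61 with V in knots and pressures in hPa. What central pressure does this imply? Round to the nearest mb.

ΔP = (V / 5.9)^(1/0.61) = (90/5.9)^1.639.
90/5.9 = 15.254; 15.254^1.639 ≈ 87.09 mb.
P_c = 1008 − 87.09 = 920.91 ≈ 921 mb.

921 mb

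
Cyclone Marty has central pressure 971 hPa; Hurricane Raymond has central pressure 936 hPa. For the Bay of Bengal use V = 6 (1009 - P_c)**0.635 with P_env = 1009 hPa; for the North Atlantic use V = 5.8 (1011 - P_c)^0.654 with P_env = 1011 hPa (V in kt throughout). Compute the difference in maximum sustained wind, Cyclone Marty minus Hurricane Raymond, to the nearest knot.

-37 kt

Cyclone Marty: ΔP = 38; V ≈ 6 × 38^0.635 ≈ 60.44 kt.
Hurricane Raymond: ΔP = 75; V ≈ 5.8 × 75^0.654 ≈ 97.66 kt.
Difference ≈ 60.44 − 97.66 = -37.22 → -37 kt.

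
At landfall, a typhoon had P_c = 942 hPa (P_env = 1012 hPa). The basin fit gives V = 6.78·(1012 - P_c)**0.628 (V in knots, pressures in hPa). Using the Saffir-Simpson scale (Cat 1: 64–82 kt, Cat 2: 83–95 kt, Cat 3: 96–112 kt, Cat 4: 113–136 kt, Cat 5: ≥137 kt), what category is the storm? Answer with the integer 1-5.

ΔP = 1012 − 942 = 70 hPa.
V ≈ 6.78 × 70^0.628 = 6.78 × 14.41 ≈ 98 kt.
98 kt falls in the Category 3 band.

3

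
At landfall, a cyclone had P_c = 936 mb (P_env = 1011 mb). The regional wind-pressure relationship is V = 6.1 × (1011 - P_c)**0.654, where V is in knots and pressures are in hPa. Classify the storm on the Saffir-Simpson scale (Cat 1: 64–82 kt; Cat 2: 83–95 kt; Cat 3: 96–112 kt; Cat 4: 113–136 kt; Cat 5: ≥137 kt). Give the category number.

3

ΔP = 1011 − 936 = 75 mb.
V ≈ 6.1 × 75^0.654 = 6.1 × 16.84 ≈ 103 kt.
103 kt falls in the Category 3 band.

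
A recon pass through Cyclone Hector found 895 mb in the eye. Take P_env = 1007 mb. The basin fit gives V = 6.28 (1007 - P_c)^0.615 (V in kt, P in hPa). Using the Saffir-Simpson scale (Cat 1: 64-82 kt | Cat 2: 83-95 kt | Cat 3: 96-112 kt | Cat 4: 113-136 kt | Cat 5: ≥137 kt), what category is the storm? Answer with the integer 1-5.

ΔP = 1007 − 895 = 112 mb.
V ≈ 6.28 × 112^0.615 = 6.28 × 18.21 ≈ 114 kt.
114 kt falls in the Category 4 band.

4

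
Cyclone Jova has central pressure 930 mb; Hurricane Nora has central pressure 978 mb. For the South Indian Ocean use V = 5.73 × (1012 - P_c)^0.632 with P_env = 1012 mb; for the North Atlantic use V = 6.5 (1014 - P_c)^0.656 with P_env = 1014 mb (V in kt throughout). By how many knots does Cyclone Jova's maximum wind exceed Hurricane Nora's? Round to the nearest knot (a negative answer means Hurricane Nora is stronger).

25 kt

Cyclone Jova: ΔP = 82; V ≈ 5.73 × 82^0.632 ≈ 92.83 kt.
Hurricane Nora: ΔP = 36; V ≈ 6.5 × 36^0.656 ≈ 68.21 kt.
Difference ≈ 92.83 − 68.21 = 24.62 → 25 kt.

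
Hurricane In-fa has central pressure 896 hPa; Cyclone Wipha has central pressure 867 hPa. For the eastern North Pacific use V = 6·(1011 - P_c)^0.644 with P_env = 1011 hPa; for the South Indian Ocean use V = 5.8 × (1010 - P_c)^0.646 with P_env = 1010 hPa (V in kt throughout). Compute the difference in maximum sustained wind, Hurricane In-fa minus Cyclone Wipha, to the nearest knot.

-16 kt

Hurricane In-fa: ΔP = 115; V ≈ 6 × 115^0.644 ≈ 127.42 kt.
Cyclone Wipha: ΔP = 143; V ≈ 5.8 × 143^0.646 ≈ 143.14 kt.
Difference ≈ 127.42 − 143.14 = -15.72 → -16 kt.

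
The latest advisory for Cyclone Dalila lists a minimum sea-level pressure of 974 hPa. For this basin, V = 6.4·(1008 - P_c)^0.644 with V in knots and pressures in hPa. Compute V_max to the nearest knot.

ΔP = 1008 − 974 = 34 hPa.
34^0.644 ≈ 9.689.
V ≈ 6.4 × 9.689 ≈ 62.0 kt.

62 kt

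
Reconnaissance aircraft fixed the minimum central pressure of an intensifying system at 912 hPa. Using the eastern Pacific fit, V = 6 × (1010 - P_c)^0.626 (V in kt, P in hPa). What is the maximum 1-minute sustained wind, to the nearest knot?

ΔP = 1010 − 912 = 98 hPa.
98^0.626 ≈ 17.640.
V ≈ 6 × 17.640 ≈ 105.8 kt.

106 kt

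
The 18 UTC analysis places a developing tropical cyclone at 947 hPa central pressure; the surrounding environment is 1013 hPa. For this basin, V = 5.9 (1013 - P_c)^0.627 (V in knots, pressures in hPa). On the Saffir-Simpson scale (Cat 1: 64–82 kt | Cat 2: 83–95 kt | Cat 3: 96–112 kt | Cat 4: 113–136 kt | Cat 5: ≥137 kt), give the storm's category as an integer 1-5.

1

ΔP = 1013 − 947 = 66 hPa.
V ≈ 5.9 × 66^0.627 = 5.9 × 13.83 ≈ 82 kt.
82 kt falls in the Category 1 band.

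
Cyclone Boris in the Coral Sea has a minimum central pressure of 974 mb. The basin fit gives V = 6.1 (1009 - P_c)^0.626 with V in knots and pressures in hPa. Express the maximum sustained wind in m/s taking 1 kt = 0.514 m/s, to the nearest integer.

ΔP = 1009 − 974 = 35 mb.
V ≈ 6.1 × 35^0.626 = 6.1 × 9.259 ≈ 56.483 kt.
56.483 × 0.514 ≈ 29.03 m/s → 29 m/s.

29 m/s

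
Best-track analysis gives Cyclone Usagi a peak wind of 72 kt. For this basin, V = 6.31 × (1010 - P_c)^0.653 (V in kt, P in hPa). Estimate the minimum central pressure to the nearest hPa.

ΔP = (V / 6.31)^(1/0.653) = (72/6.31)^1.531.
72/6.31 = 11.410; 11.410^1.531 ≈ 41.61 hPa.
P_c = 1010 − 41.61 = 968.39 ≈ 968 hPa.

968 hPa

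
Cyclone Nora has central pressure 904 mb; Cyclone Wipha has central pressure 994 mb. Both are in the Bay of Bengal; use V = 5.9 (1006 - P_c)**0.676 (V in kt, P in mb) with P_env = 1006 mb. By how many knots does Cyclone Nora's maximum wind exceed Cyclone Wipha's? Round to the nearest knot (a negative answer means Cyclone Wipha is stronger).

Cyclone Nora: ΔP = 102; V ≈ 5.9 × 102^0.676 ≈ 134.48 kt.
Cyclone Wipha: ΔP = 12; V ≈ 5.9 × 12^0.676 ≈ 31.65 kt.
Difference ≈ 134.48 − 31.65 = 102.83 → 103 kt.

103 kt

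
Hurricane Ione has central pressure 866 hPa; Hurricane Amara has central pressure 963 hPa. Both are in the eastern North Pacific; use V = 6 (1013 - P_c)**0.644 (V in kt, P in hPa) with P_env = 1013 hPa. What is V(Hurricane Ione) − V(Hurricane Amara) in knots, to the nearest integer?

Hurricane Ione: ΔP = 147; V ≈ 6 × 147^0.644 ≈ 149.25 kt.
Hurricane Amara: ΔP = 50; V ≈ 6 × 50^0.644 ≈ 74.52 kt.
Difference ≈ 149.25 − 74.52 = 74.73 → 75 kt.

75 kt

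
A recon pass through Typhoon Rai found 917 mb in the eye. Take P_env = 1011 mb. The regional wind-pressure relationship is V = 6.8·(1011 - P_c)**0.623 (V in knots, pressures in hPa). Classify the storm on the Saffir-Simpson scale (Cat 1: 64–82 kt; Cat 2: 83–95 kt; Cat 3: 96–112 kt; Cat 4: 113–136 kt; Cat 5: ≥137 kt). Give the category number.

ΔP = 1011 − 917 = 94 mb.
V ≈ 6.8 × 94^0.623 = 6.8 × 16.95 ≈ 115 kt.
115 kt falls in the Category 4 band.

4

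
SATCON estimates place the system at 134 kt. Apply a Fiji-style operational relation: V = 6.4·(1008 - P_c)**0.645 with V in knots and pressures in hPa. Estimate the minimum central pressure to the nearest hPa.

ΔP = (V / 6.4)^(1/0.645) = (134/6.4)^1.550.
134/6.4 = 20.938; 20.938^1.550 ≈ 111.67 hPa.
P_c = 1008 − 111.67 = 896.33 ≈ 896 hPa.

896 hPa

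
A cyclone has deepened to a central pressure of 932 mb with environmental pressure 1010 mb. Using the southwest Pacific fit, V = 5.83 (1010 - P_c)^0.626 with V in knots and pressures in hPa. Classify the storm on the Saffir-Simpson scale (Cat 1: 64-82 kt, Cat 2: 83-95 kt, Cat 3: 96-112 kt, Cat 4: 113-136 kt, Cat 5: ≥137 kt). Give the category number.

2

ΔP = 1010 − 932 = 78 mb.
V ≈ 5.83 × 78^0.626 = 5.83 × 15.29 ≈ 89 kt.
89 kt falls in the Category 2 band.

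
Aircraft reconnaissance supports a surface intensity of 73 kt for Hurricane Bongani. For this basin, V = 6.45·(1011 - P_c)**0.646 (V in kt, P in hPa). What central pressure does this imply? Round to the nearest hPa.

ΔP = (V / 6.45)^(1/0.646) = (73/6.45)^1.548.
73/6.45 = 11.318; 11.318^1.548 ≈ 42.78 hPa.
P_c = 1011 − 42.78 = 968.22 ≈ 968 hPa.

968 hPa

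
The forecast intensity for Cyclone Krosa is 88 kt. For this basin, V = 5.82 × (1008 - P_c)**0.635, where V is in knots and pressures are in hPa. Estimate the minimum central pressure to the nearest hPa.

ΔP = (V / 5.82)^(1/0.635) = (88/5.82)^1.575.
88/5.82 = 15.120; 15.120^1.575 ≈ 72.04 hPa.
P_c = 1008 − 72.04 = 935.96 ≈ 936 hPa.

936 hPa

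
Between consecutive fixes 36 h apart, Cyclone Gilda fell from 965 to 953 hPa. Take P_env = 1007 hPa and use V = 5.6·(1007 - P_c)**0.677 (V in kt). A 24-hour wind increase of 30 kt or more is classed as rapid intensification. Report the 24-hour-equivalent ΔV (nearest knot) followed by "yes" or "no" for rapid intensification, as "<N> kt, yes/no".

V₁: ΔP = 42, V ≈ 5.6 × 42^0.677 ≈ 70.33 kt.
V₂: ΔP = 54, V ≈ 5.6 × 54^0.677 ≈ 83.37 kt.
ΔV over 36 h = 13.04 kt → 24 h equivalent = 13.04 × 24/36 ≈ 8.69 kt.
9 kt < 30 kt ⇒ not rapid intensification.

9 kt, no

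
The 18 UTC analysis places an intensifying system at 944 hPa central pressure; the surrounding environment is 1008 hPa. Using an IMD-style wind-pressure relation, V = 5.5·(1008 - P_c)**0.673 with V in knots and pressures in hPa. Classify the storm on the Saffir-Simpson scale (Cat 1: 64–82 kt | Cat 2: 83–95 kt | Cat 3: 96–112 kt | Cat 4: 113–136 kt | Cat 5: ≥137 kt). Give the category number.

2

ΔP = 1008 − 944 = 64 hPa.
V ≈ 5.5 × 64^0.673 = 5.5 × 16.43 ≈ 90 kt.
90 kt falls in the Category 2 band.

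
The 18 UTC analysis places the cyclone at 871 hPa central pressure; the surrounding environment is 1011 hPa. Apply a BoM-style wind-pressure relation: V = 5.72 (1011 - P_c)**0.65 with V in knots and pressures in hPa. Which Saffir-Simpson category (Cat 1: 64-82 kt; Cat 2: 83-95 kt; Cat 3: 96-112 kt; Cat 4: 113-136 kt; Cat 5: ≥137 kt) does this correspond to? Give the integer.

ΔP = 1011 − 871 = 140 hPa.
V ≈ 5.72 × 140^0.65 = 5.72 × 24.83 ≈ 142 kt.
142 kt falls in the Category 5 band.

5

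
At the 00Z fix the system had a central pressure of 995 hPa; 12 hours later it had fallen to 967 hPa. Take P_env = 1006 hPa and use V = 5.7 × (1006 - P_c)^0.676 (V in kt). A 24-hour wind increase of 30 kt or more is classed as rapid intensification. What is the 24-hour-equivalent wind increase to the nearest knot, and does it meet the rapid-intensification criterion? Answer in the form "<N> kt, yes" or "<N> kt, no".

78 kt, yes

V₁: ΔP = 11, V ≈ 5.7 × 11^0.676 ≈ 28.83 kt.
V₂: ΔP = 39, V ≈ 5.7 × 39^0.676 ≈ 67.83 kt.
ΔV over 12 h = 39.00 kt → 24 h equivalent = 39.00 × 24/12 ≈ 78.00 kt.
78 kt ≥ 30 kt ⇒ rapid intensification.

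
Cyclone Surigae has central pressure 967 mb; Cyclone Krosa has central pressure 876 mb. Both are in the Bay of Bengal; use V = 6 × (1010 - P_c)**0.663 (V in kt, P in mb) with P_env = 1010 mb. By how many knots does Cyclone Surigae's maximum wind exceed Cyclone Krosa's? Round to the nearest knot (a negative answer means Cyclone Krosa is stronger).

-82 kt

Cyclone Surigae: ΔP = 43; V ≈ 6 × 43^0.663 ≈ 72.63 kt.
Cyclone Krosa: ΔP = 134; V ≈ 6 × 134^0.663 ≈ 154.32 kt.
Difference ≈ 72.63 − 154.32 = -81.69 → -82 kt.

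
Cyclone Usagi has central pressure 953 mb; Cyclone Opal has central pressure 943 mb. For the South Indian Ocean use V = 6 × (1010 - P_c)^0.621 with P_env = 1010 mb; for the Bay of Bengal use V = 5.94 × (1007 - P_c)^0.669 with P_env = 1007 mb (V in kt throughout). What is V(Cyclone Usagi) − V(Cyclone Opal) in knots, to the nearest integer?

-22 kt

Cyclone Usagi: ΔP = 57; V ≈ 6 × 57^0.621 ≈ 73.88 kt.
Cyclone Opal: ΔP = 64; V ≈ 5.94 × 64^0.669 ≈ 95.97 kt.
Difference ≈ 73.88 − 95.97 = -22.09 → -22 kt.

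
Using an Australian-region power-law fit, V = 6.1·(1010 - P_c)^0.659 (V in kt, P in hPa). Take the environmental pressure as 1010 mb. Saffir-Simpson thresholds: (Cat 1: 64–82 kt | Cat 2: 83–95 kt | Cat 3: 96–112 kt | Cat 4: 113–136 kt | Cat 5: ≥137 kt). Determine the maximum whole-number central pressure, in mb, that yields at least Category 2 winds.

957 mb

Category 2 begins at V = 83 kt.
Required ΔP = (83/6.1)^(1/0.659) = 13.607^1.517 ≈ 52.53 mb.
P_c ≤ 1010 − 52.53 = 957.47, so the highest integer P_c is 957 mb.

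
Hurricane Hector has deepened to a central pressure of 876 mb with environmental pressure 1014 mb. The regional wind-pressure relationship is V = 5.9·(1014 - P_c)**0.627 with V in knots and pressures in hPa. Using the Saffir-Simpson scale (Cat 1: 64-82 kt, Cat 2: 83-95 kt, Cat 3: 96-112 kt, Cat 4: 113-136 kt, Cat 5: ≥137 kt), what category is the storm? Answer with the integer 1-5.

4

ΔP = 1014 − 876 = 138 mb.
V ≈ 5.9 × 138^0.627 = 5.9 × 21.96 ≈ 130 kt.
130 kt falls in the Category 4 band.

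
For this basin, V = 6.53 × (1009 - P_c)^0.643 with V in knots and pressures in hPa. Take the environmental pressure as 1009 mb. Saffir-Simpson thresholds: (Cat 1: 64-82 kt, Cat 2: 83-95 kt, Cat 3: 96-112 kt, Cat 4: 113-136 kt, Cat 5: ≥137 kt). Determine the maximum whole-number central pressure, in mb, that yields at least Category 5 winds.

Category 5 begins at V = 137 kt.
Required ΔP = (137/6.53)^(1/0.643) = 20.980^1.555 ≈ 113.68 mb.
P_c ≤ 1009 − 113.68 = 895.32, so the highest integer P_c is 895 mb.

895 mb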